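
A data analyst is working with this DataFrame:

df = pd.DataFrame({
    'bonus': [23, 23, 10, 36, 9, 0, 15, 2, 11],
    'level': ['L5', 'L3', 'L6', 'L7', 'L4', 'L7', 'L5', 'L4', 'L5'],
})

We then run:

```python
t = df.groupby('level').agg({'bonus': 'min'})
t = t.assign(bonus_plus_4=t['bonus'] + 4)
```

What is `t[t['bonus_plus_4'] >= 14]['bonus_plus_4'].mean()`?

18.6666666667

group by level, min of bonus:
       bonus
level       
L3        23
L4         2
L5        11
L6        10
L7         0
add column bonus_plus_4 = t['bonus'] + 4:
       bonus  bonus_plus_4
level                     
L3        23            27
L4         2             6
L5        11            15
L6        10            14
L7         0             4
filter rows where bonus_plus_4 >= 14:
       bonus  bonus_plus_4
level                     
L3        23            27
L5        11            15
L6        10            14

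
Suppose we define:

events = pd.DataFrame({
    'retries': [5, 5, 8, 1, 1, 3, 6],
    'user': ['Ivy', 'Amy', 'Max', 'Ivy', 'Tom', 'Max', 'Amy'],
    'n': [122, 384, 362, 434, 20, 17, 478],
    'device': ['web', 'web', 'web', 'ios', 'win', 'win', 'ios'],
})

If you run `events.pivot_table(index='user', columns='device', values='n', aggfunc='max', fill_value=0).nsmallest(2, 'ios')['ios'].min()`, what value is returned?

0

pivot: rows=user, cols=device, max(n):
device  ios  web  win
user                 
Amy     478  384    0
Ivy     434  122    0
Max       0  362   17
Tom       0    0   20
take 2 rows with smallest ios:
device  ios  web  win
user                 
Max       0  362   17
Tom       0    0   20
Finally, min of column 'ios' = 0.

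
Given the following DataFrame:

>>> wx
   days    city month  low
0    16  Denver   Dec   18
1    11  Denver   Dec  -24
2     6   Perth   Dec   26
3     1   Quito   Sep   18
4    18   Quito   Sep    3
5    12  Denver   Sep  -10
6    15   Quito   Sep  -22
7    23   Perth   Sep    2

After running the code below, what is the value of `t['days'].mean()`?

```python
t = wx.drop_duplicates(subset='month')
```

drop duplicate month (keep=first):
   days    city month  low
0    16  Denver   Dec   18
3     1   Quito   Sep   18

8.5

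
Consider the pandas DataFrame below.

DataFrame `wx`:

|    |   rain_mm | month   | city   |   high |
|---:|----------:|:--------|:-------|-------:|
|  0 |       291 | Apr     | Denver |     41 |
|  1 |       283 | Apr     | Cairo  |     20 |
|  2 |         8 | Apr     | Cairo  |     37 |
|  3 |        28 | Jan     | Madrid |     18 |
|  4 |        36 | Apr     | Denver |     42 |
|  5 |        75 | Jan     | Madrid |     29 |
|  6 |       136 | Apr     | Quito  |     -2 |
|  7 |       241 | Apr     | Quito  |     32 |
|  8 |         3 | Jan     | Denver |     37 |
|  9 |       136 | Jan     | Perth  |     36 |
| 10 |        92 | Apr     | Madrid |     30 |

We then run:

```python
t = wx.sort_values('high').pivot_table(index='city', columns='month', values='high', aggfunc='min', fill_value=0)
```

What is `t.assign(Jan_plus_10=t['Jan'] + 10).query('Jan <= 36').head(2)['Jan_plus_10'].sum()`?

38

sort by high:
    rain_mm month    city  high
6       136   Apr   Quito    -2
3        28   Jan  Madrid    18
1       283   Apr   Cairo    20
5        75   Jan  Madrid    29
10       92   Apr  Madrid    30
7       241   Apr   Quito    32
9       136   Jan   Perth    36
2         8   Apr   Cairo    37
8         3   Jan  Denver    37
0       291   Apr  Denver    41
4        36   Apr  Denver    42
pivot: rows=city, cols=month, min(high):
month   Apr  Jan
city            
Cairo    20    0
Denver   41   37
Madrid   30   18
Perth     0   36
Quito    -2    0
add column Jan_plus_10 = t['Jan'] + 10:
month   Apr  Jan  Jan_plus_10
city                         
Cairo    20    0           10
Denver   41   37           47
Madrid   30   18           28
Perth     0   36           46
Quito    -2    0           10
filter rows where Jan <= 36:
month   Apr  Jan  Jan_plus_10
city                         
Cairo    20    0           10
Madrid   30   18           28
Perth     0   36           46
Quito    -2    0           10
take first 2 rows:
month   Apr  Jan  Jan_plus_10
city                         
Cairo    20    0           10
Madrid   30   18           28
Finally, sum of column 'Jan_plus_10' = 38.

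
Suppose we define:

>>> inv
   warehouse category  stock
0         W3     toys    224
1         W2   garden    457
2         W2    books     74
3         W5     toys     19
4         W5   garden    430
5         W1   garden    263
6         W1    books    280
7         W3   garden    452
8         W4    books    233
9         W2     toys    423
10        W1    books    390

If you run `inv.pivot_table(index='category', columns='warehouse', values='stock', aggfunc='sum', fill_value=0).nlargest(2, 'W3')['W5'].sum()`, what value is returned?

449

pivot: rows=category, cols=warehouse, sum(stock):
warehouse   W1   W2   W3   W4   W5
category                          
books      670   74    0  233    0
garden     263  457  452    0  430
toys         0  423  224    0   19
take 2 rows with largest W3:
warehouse   W1   W2   W3  W4   W5
category                         
garden     263  457  452   0  430
toys         0  423  224   0   19
sum of column 'W5' → 449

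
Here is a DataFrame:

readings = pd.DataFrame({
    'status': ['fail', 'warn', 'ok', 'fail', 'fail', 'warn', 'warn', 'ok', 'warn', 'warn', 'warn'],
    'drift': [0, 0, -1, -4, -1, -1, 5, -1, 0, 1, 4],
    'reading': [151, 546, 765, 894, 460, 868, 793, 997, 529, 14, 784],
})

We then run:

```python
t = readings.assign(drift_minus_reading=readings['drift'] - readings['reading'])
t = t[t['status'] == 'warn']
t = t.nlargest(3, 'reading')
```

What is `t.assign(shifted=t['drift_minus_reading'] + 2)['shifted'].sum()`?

add column drift_minus_reading = readings['drift'] - readings['reading']:
   status  drift  reading  drift_minus_reading
0    fail      0      151                 -151
1    warn      0      546                 -546
2      ok     -1      765                 -766
3    fail     -4      894                 -898
4    fail     -1      460                 -461
5    warn     -1      868                 -869
6    warn      5      793                 -788
7      ok     -1      997                 -998
8    warn      0      529                 -529
9    warn      1       14                  -13
10   warn      4      784                 -780
filter rows where status == 'warn':
   status  drift  reading  drift_minus_reading
1    warn      0      546                 -546
5    warn     -1      868                 -869
6    warn      5      793                 -788
8    warn      0      529                 -529
9    warn      1       14                  -13
10   warn      4      784                 -780
take 3 rows with largest reading:
   status  drift  reading  drift_minus_reading
5    warn     -1      868                 -869
6    warn      5      793                 -788
10   warn      4      784                 -780
add column shifted = t['drift_minus_reading'] + 2:
   status  drift  reading  drift_minus_reading  shifted
5    warn     -1      868                 -869     -867
6    warn      5      793                 -788     -786
10   warn      4      784                 -780     -778
Then the sum of column 'shifted': -2431

-2431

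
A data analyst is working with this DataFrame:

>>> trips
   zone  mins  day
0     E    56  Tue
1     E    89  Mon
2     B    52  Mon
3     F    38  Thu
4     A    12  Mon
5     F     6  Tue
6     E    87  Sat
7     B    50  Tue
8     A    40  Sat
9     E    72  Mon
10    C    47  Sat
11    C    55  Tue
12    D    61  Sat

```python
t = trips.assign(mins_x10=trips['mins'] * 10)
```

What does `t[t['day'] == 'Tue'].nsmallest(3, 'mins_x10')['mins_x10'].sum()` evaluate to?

add column mins_x10 = trips['mins'] * 10:
   zone  mins  day  mins_x10
0     E    56  Tue       560
1     E    89  Mon       890
2     B    52  Mon       520
3     F    38  Thu       380
4     A    12  Mon       120
5     F     6  Tue        60
6     E    87  Sat       870
7     B    50  Tue       500
8     A    40  Sat       400
9     E    72  Mon       720
10    C    47  Sat       470
11    C    55  Tue       550
12    D    61  Sat       610
filter rows where day == 'Tue':
   zone  mins  day  mins_x10
0     E    56  Tue       560
5     F     6  Tue        60
7     B    50  Tue       500
11    C    55  Tue       550
take 3 rows with smallest mins_x10:
   zone  mins  day  mins_x10
5     F     6  Tue        60
7     B    50  Tue       500
11    C    55  Tue       550
Hence 1110.

1110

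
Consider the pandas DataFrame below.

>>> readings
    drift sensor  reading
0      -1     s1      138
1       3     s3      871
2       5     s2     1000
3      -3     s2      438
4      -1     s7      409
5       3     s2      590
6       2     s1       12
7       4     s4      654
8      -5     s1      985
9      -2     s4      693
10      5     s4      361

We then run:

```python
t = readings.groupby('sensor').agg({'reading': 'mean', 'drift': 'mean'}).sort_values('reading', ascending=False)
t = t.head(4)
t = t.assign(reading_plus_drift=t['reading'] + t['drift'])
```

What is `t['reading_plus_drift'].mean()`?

632.833333333

group by sensor: mean(reading), mean(drift):
           reading     drift
sensor                      
s1      378.333333 -1.333333
s2      676.000000  1.666667
s3      871.000000  3.000000
s4      569.333333  2.333333
s7      409.000000 -1.000000
sort by reading descending:
           reading     drift
sensor                      
s3      871.000000  3.000000
s2      676.000000  1.666667
s4      569.333333  2.333333
s7      409.000000 -1.000000
s1      378.333333 -1.333333
take first 4 rows:
           reading     drift
sensor                      
s3      871.000000  3.000000
s2      676.000000  1.666667
s4      569.333333  2.333333
s7      409.000000 -1.000000
add column reading_plus_drift = t['reading'] + t['drift']:
           reading     drift  reading_plus_drift
sensor                                          
s3      871.000000  3.000000          874.000000
s2      676.000000  1.666667          677.666667
s4      569.333333  2.333333          571.666667
s7      409.000000 -1.000000          408.000000
Finally, mean of column 'reading_plus_drift' = 632.833333333.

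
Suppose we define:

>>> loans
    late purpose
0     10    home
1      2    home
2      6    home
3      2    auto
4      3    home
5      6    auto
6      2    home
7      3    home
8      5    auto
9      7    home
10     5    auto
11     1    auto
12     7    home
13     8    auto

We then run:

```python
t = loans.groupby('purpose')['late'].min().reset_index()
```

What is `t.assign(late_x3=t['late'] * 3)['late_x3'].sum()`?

group by purpose, min of late:
purpose
auto    1
home    2
Name: late, dtype: int64
reset_index():
  purpose  late
0    auto     1
1    home     2
add column late_x3 = t['late'] * 3:
  purpose  late  late_x3
0    auto     1        3
1    home     2        6
Finally, sum of column 'late_x3' = 9.

9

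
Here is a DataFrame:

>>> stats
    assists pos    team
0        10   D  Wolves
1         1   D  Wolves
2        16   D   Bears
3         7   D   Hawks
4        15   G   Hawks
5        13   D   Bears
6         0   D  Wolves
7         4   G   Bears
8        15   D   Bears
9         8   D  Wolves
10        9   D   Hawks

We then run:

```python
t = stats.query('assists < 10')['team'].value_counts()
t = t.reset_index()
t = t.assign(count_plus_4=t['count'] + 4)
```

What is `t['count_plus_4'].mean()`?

filter rows where assists < 10:
    assists pos    team
1         1   D  Wolves
3         7   D   Hawks
6         0   D  Wolves
7         4   G   Bears
9         8   D  Wolves
10        9   D   Hawks
value_counts of team:
team
Wolves    3
Hawks     2
Bears     1
Name: count, dtype: int64
reset_index():
     team  count
0  Wolves      3
1   Hawks      2
2   Bears      1
add column count_plus_4 = t['count'] + 4:
     team  count  count_plus_4
0  Wolves      3             7
1   Hawks      2             6
2   Bears      1             5

6.0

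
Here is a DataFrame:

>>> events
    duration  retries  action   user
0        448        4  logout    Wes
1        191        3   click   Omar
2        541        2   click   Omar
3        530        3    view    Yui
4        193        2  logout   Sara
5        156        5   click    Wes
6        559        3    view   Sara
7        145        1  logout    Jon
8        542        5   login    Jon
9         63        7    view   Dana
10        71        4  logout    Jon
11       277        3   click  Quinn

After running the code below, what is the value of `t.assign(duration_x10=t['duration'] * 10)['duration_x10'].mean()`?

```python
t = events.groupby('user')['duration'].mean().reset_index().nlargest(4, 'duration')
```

group by user, mean of duration:
user
Dana      63.000000
Jon      252.666667
Omar     366.000000
Quinn    277.000000
Sara     376.000000
Wes      302.000000
Yui      530.000000
Name: duration, dtype: float64
reset_index():
    user    duration
0   Dana   63.000000
1    Jon  252.666667
2   Omar  366.000000
3  Quinn  277.000000
4   Sara  376.000000
5    Wes  302.000000
6    Yui  530.000000
take 4 rows with largest duration:
   user  duration
6   Yui     530.0
4  Sara     376.0
2  Omar     366.0
5   Wes     302.0
add column duration_x10 = t['duration'] * 10:
   user  duration  duration_x10
6   Yui     530.0        5300.0
4  Sara     376.0        3760.0
2  Omar     366.0        3660.0
5   Wes     302.0        3020.0

3935.0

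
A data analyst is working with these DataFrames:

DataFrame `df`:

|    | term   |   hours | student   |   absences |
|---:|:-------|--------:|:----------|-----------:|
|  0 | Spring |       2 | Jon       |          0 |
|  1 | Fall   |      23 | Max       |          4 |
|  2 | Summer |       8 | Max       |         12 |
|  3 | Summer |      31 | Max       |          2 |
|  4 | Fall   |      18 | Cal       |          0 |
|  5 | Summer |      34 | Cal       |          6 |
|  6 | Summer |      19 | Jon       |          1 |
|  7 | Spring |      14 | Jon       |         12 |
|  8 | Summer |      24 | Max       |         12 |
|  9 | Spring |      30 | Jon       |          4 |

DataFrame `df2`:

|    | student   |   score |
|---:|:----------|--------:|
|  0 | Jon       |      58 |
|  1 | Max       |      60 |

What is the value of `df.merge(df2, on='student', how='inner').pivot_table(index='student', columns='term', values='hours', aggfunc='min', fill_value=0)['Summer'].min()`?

8

merge on 'student' (how='inner') → 8 rows:
     term  hours student  absences  score
0  Spring      2     Jon         0     58
1    Fall     23     Max         4     60
2  Summer      8     Max        12     60
3  Summer     31     Max         2     60
4  Summer     19     Jon         1     58
5  Spring     14     Jon        12     58
6  Summer     24     Max        12     60
7  Spring     30     Jon         4     58
pivot: rows=student, cols=term, min(hours):
term     Fall  Spring  Summer
student                      
Jon         0       2      19
Max        23       0       8
Hence 8.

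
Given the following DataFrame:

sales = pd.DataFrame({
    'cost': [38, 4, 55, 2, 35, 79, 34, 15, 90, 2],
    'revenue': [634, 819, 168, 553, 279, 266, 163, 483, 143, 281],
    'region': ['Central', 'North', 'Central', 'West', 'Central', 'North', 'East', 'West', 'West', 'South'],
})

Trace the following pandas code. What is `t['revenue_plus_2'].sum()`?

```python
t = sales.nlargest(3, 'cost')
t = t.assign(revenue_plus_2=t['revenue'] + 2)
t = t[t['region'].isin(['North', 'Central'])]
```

take 3 rows with largest cost:
   cost  revenue   region
8    90      143     West
5    79      266    North
2    55      168  Central
add column revenue_plus_2 = t['revenue'] + 2:
   cost  revenue   region  revenue_plus_2
8    90      143     West             145
5    79      266    North             268
2    55      168  Central             170
filter rows where region in ['North', 'Central']:
   cost  revenue   region  revenue_plus_2
5    79      266    North             268
2    55      168  Central             170

438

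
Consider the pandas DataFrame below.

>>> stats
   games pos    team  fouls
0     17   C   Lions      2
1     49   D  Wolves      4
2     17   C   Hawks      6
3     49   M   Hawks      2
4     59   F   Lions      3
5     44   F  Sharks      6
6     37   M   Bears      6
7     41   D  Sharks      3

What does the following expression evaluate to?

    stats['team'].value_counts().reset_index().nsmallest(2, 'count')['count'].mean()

1.0

value_counts of team:
team
Lions     2
Hawks     2
Sharks    2
Wolves    1
Bears     1
Name: count, dtype: int64
reset_index():
     team  count
0   Lions      2
1   Hawks      2
2  Sharks      2
3  Wolves      1
4   Bears      1
take 2 rows with smallest count:
     team  count
3  Wolves      1
4   Bears      1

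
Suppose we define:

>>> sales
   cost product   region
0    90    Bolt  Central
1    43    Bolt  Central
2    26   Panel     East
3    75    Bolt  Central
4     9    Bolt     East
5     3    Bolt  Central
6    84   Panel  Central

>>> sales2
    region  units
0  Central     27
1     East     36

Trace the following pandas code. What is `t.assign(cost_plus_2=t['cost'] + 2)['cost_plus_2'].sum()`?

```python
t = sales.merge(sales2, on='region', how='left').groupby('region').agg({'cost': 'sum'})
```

334

merge on 'region' (how='left') → 7 rows:
   cost product   region  units
0    90    Bolt  Central     27
1    43    Bolt  Central     27
2    26   Panel     East     36
3    75    Bolt  Central     27
4     9    Bolt     East     36
5     3    Bolt  Central     27
6    84   Panel  Central     27
group by region, sum of cost:
         cost
region       
Central   295
East       35
add column cost_plus_2 = t['cost'] + 2:
         cost  cost_plus_2
region                    
Central   295          297
East       35           37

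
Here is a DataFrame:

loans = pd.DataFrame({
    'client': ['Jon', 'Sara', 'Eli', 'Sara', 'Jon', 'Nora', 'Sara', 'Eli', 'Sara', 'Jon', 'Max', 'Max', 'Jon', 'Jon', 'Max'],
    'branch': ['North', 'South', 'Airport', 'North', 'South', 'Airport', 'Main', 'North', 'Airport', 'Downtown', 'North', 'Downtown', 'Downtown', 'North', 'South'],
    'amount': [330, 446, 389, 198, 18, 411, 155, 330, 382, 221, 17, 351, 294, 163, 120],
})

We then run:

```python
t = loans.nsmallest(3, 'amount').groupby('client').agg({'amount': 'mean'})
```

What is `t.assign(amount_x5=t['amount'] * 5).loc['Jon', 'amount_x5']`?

take 3 rows with smallest amount:
   client branch  amount
10    Max  North      17
4     Jon  South      18
14    Max  South     120
group by client, mean of amount:
        amount
client        
Jon       18.0
Max       68.5
add column amount_x5 = t['amount'] * 5:
        amount  amount_x5
client                   
Jon       18.0       90.0
Max       68.5      342.5
Reading off the value at row 'Jon', column 'amount_x5', we get 90.0.

90.0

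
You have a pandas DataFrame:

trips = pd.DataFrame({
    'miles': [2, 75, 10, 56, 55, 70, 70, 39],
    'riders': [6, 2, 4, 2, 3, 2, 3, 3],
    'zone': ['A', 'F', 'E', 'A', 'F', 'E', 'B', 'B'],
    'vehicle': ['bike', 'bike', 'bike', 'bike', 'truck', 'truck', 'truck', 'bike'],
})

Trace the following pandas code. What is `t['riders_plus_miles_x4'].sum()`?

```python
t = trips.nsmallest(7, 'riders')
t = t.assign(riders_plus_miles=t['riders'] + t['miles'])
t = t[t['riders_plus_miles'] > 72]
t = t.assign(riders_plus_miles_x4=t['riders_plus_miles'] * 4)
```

600

take 7 rows with smallest riders:
   miles  riders zone vehicle
1     75       2    F    bike
3     56       2    A    bike
5     70       2    E   truck
4     55       3    F   truck
6     70       3    B   truck
7     39       3    B    bike
2     10       4    E    bike
add column riders_plus_miles = t['riders'] + t['miles']:
   miles  riders zone vehicle  riders_plus_miles
1     75       2    F    bike                 77
3     56       2    A    bike                 58
5     70       2    E   truck                 72
4     55       3    F   truck                 58
6     70       3    B   truck                 73
7     39       3    B    bike                 42
2     10       4    E    bike                 14
filter rows where riders_plus_miles > 72:
   miles  riders zone vehicle  riders_plus_miles
1     75       2    F    bike                 77
6     70       3    B   truck                 73
add column riders_plus_miles_x4 = t['riders_plus_miles'] * 4:
   miles  riders zone vehicle  riders_plus_miles  riders_plus_miles_x4
1     75       2    F    bike                 77                   308
6     70       3    B   truck                 73                   292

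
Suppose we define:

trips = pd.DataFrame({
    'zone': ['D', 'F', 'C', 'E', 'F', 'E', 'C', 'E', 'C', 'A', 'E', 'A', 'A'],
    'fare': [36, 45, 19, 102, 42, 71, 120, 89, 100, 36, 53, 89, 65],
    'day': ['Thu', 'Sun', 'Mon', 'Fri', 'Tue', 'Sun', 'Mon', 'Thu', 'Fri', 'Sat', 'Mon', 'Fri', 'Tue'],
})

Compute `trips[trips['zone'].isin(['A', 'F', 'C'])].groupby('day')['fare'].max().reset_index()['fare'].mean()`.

filter rows where zone in ['A', 'F', 'C']:
   zone  fare  day
1     F    45  Sun
2     C    19  Mon
4     F    42  Tue
6     C   120  Mon
8     C   100  Fri
9     A    36  Sat
11    A    89  Fri
12    A    65  Tue
group by day, max of fare:
day
Fri    100
Mon    120
Sat     36
Sun     45
Tue     65
Name: fare, dtype: int64
reset_index():
   day  fare
0  Fri   100
1  Mon   120
2  Sat    36
3  Sun    45
4  Tue    65
Then the mean of column 'fare': 73.2

73.2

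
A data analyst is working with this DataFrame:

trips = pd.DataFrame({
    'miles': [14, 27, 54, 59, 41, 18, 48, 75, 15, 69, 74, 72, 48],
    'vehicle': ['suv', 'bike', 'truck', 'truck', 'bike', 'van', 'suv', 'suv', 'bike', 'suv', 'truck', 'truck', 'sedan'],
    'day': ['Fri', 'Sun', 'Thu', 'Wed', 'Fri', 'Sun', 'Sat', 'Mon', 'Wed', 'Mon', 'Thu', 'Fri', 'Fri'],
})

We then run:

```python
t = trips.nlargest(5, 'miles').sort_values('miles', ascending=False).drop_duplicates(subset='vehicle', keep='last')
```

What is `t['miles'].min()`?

take 5 rows with largest miles:
    miles vehicle  day
7      75     suv  Mon
10     74   truck  Thu
11     72   truck  Fri
9      69     suv  Mon
3      59   truck  Wed
sort by miles descending:
    miles vehicle  day
7      75     suv  Mon
10     74   truck  Thu
11     72   truck  Fri
9      69     suv  Mon
3      59   truck  Wed
drop duplicate vehicle (keep=last):
   miles vehicle  day
9     69     suv  Mon
3     59   truck  Wed
Then the min of column 'miles': 59

59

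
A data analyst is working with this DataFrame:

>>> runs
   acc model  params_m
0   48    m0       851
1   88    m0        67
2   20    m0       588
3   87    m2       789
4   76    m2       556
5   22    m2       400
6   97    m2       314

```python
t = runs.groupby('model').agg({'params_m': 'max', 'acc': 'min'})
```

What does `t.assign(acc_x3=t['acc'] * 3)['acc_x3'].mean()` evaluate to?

63.0

group by model: max(params_m), min(acc):
       params_m  acc
model               
m0          851   20
m2          789   22
add column acc_x3 = t['acc'] * 3:
       params_m  acc  acc_x3
model                       
m0          851   20      60
m2          789   22      66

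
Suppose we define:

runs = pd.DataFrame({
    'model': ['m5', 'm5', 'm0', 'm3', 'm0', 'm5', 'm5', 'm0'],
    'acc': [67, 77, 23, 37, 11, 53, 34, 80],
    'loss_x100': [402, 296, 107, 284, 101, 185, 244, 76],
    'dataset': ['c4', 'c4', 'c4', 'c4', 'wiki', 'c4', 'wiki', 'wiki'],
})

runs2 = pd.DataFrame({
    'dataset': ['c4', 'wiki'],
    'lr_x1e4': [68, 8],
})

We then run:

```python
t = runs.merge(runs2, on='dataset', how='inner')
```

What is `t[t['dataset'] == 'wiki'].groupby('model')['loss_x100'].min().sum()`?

320

merge on 'dataset' (how='inner') → 8 rows:
  model  acc  loss_x100 dataset  lr_x1e4
0    m5   67        402      c4       68
1    m5   77        296      c4       68
2    m0   23        107      c4       68
3    m3   37        284      c4       68
4    m0   11        101    wiki        8
5    m5   53        185      c4       68
6    m5   34        244    wiki        8
7    m0   80         76    wiki        8
filter rows where dataset == 'wiki':
  model  acc  loss_x100 dataset  lr_x1e4
4    m0   11        101    wiki        8
6    m5   34        244    wiki        8
7    m0   80         76    wiki        8
group by model, min of loss_x100:
model
m0     76
m5    244
Name: loss_x100, dtype: int64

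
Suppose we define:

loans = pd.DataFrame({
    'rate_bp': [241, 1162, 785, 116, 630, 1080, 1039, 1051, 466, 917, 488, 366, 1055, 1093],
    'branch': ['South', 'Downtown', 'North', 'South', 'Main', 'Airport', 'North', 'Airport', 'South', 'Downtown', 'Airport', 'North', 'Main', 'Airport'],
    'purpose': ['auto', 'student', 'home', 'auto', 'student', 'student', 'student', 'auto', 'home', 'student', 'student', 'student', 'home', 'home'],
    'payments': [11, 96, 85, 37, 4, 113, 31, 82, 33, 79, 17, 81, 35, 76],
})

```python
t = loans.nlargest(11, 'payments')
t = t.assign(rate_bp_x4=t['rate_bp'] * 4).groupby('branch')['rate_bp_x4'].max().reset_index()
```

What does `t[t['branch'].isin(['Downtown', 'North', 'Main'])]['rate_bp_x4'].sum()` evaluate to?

take 11 rows with largest payments:
    rate_bp    branch  purpose  payments
5      1080   Airport  student       113
1      1162  Downtown  student        96
2       785     North     home        85
7      1051   Airport     auto        82
11      366     North  student        81
9       917  Downtown  student        79
13     1093   Airport     home        76
3       116     South     auto        37
12     1055      Main     home        35
8       466     South     home        33
6      1039     North  student        31
add column rate_bp_x4 = t['rate_bp'] * 4:
    rate_bp    branch  purpose  payments  rate_bp_x4
5      1080   Airport  student       113        4320
1      1162  Downtown  student        96        4648
2       785     North     home        85        3140
7      1051   Airport     auto        82        4204
11      366     North  student        81        1464
9       917  Downtown  student        79        3668
13     1093   Airport     home        76        4372
3       116     South     auto        37         464
12     1055      Main     home        35        4220
8       466     South     home        33        1864
6      1039     North  student        31        4156
group by branch, max of rate_bp_x4:
branch
Airport     4372
Downtown    4648
Main        4220
North       4156
South       1864
Name: rate_bp_x4, dtype: int64
reset_index():
     branch  rate_bp_x4
0   Airport        4372
1  Downtown        4648
2      Main        4220
3     North        4156
4     South        1864
filter rows where branch in ['Downtown', 'North', 'Main']:
     branch  rate_bp_x4
1  Downtown        4648
2      Main        4220
3     North        4156
Taking the sum of column 'rate_bp_x4' gives 13024.

13024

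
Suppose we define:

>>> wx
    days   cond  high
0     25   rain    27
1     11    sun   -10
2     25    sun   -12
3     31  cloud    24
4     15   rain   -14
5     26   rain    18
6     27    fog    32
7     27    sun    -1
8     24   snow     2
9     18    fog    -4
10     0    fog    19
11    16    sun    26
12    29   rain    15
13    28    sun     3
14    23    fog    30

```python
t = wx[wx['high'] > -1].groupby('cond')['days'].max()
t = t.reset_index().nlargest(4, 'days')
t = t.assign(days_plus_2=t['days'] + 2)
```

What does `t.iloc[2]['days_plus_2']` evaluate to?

filter rows where high > -1:
    days   cond  high
0     25   rain    27
3     31  cloud    24
5     26   rain    18
6     27    fog    32
8     24   snow     2
10     0    fog    19
11    16    sun    26
12    29   rain    15
13    28    sun     3
14    23    fog    30
group by cond, max of days:
cond
cloud    31
fog      27
rain     29
snow     24
sun      28
Name: days, dtype: int64
reset_index():
    cond  days
0  cloud    31
1    fog    27
2   rain    29
3   snow    24
4    sun    28
take 4 rows with largest days:
    cond  days
0  cloud    31
2   rain    29
4    sun    28
1    fog    27
add column days_plus_2 = t['days'] + 2:
    cond  days  days_plus_2
0  cloud    31           33
2   rain    29           31
4    sun    28           30
1    fog    27           29
The value at position 2, column 'days_plus_2' is 30.

30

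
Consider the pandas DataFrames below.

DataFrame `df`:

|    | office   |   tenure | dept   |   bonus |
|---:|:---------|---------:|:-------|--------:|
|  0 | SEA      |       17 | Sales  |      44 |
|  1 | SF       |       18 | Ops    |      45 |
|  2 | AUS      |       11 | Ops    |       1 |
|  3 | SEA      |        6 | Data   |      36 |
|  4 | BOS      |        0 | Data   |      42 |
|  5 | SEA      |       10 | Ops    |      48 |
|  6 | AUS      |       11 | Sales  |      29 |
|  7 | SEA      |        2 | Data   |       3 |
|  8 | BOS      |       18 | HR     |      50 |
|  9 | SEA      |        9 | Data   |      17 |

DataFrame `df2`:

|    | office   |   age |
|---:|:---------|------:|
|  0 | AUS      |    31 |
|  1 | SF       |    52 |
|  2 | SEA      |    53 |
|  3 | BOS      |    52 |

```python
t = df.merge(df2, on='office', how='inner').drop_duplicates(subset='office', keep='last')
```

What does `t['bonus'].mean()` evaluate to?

merge on 'office' (how='inner') → 10 rows:
  office  tenure   dept  bonus  age
0    SEA      17  Sales     44   53
1     SF      18    Ops     45   52
2    AUS      11    Ops      1   31
3    SEA       6   Data     36   53
4    BOS       0   Data     42   52
5    SEA      10    Ops     48   53
6    AUS      11  Sales     29   31
7    SEA       2   Data      3   53
8    BOS      18     HR     50   52
9    SEA       9   Data     17   53
drop duplicate office (keep=last):
  office  tenure   dept  bonus  age
1     SF      18    Ops     45   52
6    AUS      11  Sales     29   31
8    BOS      18     HR     50   52
9    SEA       9   Data     17   53
Reading off the mean of column 'bonus', we get 35.25.

35.25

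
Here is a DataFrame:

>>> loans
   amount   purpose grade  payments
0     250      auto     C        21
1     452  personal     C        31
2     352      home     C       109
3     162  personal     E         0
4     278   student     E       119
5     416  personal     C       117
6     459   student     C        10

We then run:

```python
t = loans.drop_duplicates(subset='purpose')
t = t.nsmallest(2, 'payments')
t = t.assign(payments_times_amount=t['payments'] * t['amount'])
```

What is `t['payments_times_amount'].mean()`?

drop duplicate purpose (keep=first):
   amount   purpose grade  payments
0     250      auto     C        21
1     452  personal     C        31
2     352      home     C       109
4     278   student     E       119
take 2 rows with smallest payments:
   amount   purpose grade  payments
0     250      auto     C        21
1     452  personal     C        31
add column payments_times_amount = t['payments'] * t['amount']:
   amount   purpose grade  payments  payments_times_amount
0     250      auto     C        21                   5250
1     452  personal     C        31                  14012
Reading off the mean of column 'payments_times_amount', we get 9631.0.

9631.0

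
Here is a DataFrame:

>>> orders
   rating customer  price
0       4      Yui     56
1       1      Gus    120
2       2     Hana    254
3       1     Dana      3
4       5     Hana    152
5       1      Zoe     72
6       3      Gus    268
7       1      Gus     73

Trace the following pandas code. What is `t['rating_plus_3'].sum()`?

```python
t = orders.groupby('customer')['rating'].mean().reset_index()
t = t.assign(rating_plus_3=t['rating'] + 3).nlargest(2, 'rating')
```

group by customer, mean of rating:
customer
Dana    1.000000
Gus     1.666667
Hana    3.500000
Yui     4.000000
Zoe     1.000000
Name: rating, dtype: float64
reset_index():
  customer    rating
0     Dana  1.000000
1      Gus  1.666667
2     Hana  3.500000
3      Yui  4.000000
4      Zoe  1.000000
add column rating_plus_3 = t['rating'] + 3:
  customer    rating  rating_plus_3
0     Dana  1.000000       4.000000
1      Gus  1.666667       4.666667
2     Hana  3.500000       6.500000
3      Yui  4.000000       7.000000
4      Zoe  1.000000       4.000000
take 2 rows with largest rating:
  customer  rating  rating_plus_3
3      Yui     4.0            7.0
2     Hana     3.5            6.5
Then the sum of column 'rating_plus_3': 13.5

13.5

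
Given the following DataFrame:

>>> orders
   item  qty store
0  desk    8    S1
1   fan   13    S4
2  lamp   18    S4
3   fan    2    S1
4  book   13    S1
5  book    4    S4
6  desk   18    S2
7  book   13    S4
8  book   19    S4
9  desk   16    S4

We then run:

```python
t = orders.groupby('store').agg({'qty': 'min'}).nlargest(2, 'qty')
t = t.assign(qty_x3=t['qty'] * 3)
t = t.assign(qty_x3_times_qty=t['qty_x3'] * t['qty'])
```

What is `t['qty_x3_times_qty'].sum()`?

group by store, min of qty:
       qty
store     
S1       2
S2      18
S4       4
take 2 rows with largest qty:
       qty
store     
S2      18
S4       4
add column qty_x3 = t['qty'] * 3:
       qty  qty_x3
store             
S2      18      54
S4       4      12
add column qty_x3_times_qty = t['qty_x3'] * t['qty']:
       qty  qty_x3  qty_x3_times_qty
store                               
S2      18      54               972
S4       4      12                48
Reading off the sum of column 'qty_x3_times_qty', we get 1020.

1020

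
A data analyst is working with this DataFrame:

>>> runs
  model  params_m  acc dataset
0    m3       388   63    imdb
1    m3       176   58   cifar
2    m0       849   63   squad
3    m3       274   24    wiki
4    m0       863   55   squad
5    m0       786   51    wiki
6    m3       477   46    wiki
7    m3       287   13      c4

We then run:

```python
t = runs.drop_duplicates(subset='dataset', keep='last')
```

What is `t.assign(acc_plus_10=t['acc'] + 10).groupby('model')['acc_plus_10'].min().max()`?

drop duplicate dataset (keep=last):
  model  params_m  acc dataset
0    m3       388   63    imdb
1    m3       176   58   cifar
4    m0       863   55   squad
6    m3       477   46    wiki
7    m3       287   13      c4
add column acc_plus_10 = t['acc'] + 10:
  model  params_m  acc dataset  acc_plus_10
0    m3       388   63    imdb           73
1    m3       176   58   cifar           68
4    m0       863   55   squad           65
6    m3       477   46    wiki           56
7    m3       287   13      c4           23
group by model, min of acc_plus_10:
model
m0    65
m3    23
Name: acc_plus_10, dtype: int64

65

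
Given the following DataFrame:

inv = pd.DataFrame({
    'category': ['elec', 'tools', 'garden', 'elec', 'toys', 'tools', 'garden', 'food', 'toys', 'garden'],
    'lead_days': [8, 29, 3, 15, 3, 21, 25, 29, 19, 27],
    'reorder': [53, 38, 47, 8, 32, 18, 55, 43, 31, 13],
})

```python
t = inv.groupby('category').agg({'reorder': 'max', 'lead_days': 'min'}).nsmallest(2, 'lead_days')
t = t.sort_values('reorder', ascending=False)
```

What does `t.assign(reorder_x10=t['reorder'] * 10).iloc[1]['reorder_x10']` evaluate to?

group by category: max(reorder), min(lead_days):
          reorder  lead_days
category                    
elec           53          8
food           43         29
garden         55          3
tools          38         21
toys           32          3
take 2 rows with smallest lead_days:
          reorder  lead_days
category                    
garden         55          3
toys           32          3
sort by reorder descending:
          reorder  lead_days
category                    
garden         55          3
toys           32          3
add column reorder_x10 = t['reorder'] * 10:
          reorder  lead_days  reorder_x10
category                                 
garden         55          3          550
toys           32          3          320
Hence 320.

320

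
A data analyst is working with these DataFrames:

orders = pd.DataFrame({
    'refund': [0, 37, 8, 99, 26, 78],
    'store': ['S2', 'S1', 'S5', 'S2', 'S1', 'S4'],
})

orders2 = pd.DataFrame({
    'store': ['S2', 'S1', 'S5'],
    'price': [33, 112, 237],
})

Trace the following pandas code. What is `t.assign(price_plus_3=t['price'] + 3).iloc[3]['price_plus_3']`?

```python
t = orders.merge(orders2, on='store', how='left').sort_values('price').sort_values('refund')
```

115.0

merge on 'store' (how='left') → 6 rows:
   refund store  price
0       0    S2   33.0
1      37    S1  112.0
2       8    S5  237.0
3      99    S2   33.0
4      26    S1  112.0
5      78    S4    NaN
sort by price:
   refund store  price
0       0    S2   33.0
3      99    S2   33.0
1      37    S1  112.0
4      26    S1  112.0
2       8    S5  237.0
5      78    S4    NaN
sort by refund:
   refund store  price
0       0    S2   33.0
2       8    S5  237.0
4      26    S1  112.0
1      37    S1  112.0
5      78    S4    NaN
3      99    S2   33.0
add column price_plus_3 = t['price'] + 3:
   refund store  price  price_plus_3
0       0    S2   33.0          36.0
2       8    S5  237.0         240.0
4      26    S1  112.0         115.0
1      37    S1  112.0         115.0
5      78    S4    NaN           NaN
3      99    S2   33.0          36.0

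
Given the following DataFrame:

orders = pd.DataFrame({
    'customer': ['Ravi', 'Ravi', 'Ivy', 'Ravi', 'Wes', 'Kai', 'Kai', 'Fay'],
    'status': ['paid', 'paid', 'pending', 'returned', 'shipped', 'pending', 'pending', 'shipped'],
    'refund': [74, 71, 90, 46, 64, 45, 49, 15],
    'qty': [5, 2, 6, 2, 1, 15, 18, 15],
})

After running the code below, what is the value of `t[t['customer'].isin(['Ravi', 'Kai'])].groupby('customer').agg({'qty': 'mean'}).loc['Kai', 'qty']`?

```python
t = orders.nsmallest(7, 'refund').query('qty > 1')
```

take 7 rows with smallest refund:
  customer    status  refund  qty
7      Fay   shipped      15   15
5      Kai   pending      45   15
3     Ravi  returned      46    2
6      Kai   pending      49   18
4      Wes   shipped      64    1
1     Ravi      paid      71    2
0     Ravi      paid      74    5
filter rows where qty > 1:
  customer    status  refund  qty
7      Fay   shipped      15   15
5      Kai   pending      45   15
3     Ravi  returned      46    2
6      Kai   pending      49   18
1     Ravi      paid      71    2
0     Ravi      paid      74    5
filter rows where customer in ['Ravi', 'Kai']:
  customer    status  refund  qty
5      Kai   pending      45   15
3     Ravi  returned      46    2
6      Kai   pending      49   18
1     Ravi      paid      71    2
0     Ravi      paid      74    5
group by customer, mean of qty:
           qty
customer      
Kai       16.5
Ravi       3.0
Finally, value at row 'Kai', column 'qty' = 16.5.

16.5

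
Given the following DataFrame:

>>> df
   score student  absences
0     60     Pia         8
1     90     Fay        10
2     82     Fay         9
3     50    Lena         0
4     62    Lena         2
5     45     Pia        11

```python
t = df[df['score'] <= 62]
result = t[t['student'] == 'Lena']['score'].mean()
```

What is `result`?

filter rows where score <= 62:
   score student  absences
0     60     Pia         8
3     50    Lena         0
4     62    Lena         2
5     45     Pia        11
filter rows where student == 'Lena':
   score student  absences
3     50    Lena         0
4     62    Lena         2
Finally, mean of column 'score' = 56.0.

56.0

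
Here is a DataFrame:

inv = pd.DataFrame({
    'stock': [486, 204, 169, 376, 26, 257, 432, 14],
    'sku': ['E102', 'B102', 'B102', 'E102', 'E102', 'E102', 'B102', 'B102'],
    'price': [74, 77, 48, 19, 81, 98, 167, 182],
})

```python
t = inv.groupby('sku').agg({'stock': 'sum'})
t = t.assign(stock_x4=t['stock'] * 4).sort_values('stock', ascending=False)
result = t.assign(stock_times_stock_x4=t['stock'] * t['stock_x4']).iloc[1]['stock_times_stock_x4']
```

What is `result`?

2683044

group by sku, sum of stock:
      stock
sku        
B102    819
E102   1145
add column stock_x4 = t['stock'] * 4:
      stock  stock_x4
sku                  
B102    819      3276
E102   1145      4580
sort by stock descending:
      stock  stock_x4
sku                  
E102   1145      4580
B102    819      3276
add column stock_times_stock_x4 = t['stock'] * t['stock_x4']:
      stock  stock_x4  stock_times_stock_x4
sku                                        
E102   1145      4580               5244100
B102    819      3276               2683044
Reading off the value at position 1, column 'stock_times_stock_x4', we get 2683044.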